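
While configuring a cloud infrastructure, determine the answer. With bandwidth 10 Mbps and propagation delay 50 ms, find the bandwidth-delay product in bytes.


Given: bandwidth = 10 Mbps, delay = 50 ms
BDP in bits = 10 * 10^6 * 50 / 1000
BDP in bits = 500000
BDP in bytes = 500000 / 8 = 62500

62500


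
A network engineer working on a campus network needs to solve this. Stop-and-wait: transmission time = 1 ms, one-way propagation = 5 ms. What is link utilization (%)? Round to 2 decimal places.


Given: Ttrans = 1 ms, Tprop = 5 ms
RTT = 2 * Tprop = 2 * 5 = 10 ms
U = Ttrans / (Ttrans + RTT)
U = 1 / (1 + 10)
U = 1 / 11 = 0.090909
U% = 9.09%

9.09


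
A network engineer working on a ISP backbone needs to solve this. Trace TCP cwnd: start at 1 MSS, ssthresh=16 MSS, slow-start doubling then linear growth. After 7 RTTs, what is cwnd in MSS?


RTT 0: cwnd = 1 MSS (initial)
RTT 1: cwnd = 2 MSS (slow start, doubled)
RTT 2: cwnd = 4 MSS (slow start, doubled)
RTT 3: cwnd = 8 MSS (slow start, doubled)
RTT 4: cwnd = 16 MSS (slow start, doubled)
RTT 5: cwnd = 17 MSS (congestion avoidance, +1)
RTT 6: cwnd = 18 MSS (congestion avoidance, +1)
RTT 7: cwnd = 19 MSS (congestion avoidance, +1)

19


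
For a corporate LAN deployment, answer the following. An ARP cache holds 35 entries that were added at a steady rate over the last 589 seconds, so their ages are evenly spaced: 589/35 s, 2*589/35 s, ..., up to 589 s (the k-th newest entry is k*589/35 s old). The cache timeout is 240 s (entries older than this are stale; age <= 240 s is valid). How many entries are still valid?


Ages are k * 589/35 s for k = 1..35 (spacing = 16.8286 s).
Entry k is valid iff k * 589/35 <= 240 iff k <= 35 * 240 / 589 = 14.2615
n_valid = floor(14.2615) = 14
(n_stale = 35 - 14 = 21)

14


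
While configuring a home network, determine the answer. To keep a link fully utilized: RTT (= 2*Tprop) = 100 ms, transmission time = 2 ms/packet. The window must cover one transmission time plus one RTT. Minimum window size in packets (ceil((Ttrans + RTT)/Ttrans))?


Given: Ttrans = 2 ms, RTT = 100 ms (= 2 * Tprop, Tprop = 50 ms)
Time until first ACK returns = Ttrans + RTT = 2 + 100 = 102 ms
Need W * Ttrans >= Ttrans + RTT  ->  W >= (Ttrans + RTT) / Ttrans
(Ttrans + RTT) / Ttrans = 102 / 2 = 51
W_min = ceil(51) = 51

51


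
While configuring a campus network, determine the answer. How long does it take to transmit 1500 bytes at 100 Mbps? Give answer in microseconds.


Given: packet = 1500 bytes, bandwidth = 100 Mbps
Packet in bits = 1500 * 8 = 12000 bits
Bandwidth = 100 * 10^6 = 100000000 bps
Time = 12000 / 100000000 seconds
Time in us = 12000 * 10^6 / 100000000 = 120

120


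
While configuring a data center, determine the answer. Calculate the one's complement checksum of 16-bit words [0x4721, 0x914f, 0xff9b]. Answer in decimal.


Given words: [0x4721, 0x914f, 0xff9b]
Step 1: Sum all words
Raw sum = 18209 + 37199 + 65435 = 120843
Step 2: Fold carry: (55307 + 1) = 55308
One's complement = ~55308 & 0xFFFF = 10227

10227


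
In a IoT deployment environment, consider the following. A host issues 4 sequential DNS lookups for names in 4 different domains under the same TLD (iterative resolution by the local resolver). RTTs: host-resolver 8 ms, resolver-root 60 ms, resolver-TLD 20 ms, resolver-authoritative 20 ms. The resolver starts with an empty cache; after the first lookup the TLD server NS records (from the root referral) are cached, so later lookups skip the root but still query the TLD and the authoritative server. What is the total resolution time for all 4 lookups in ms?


Lookup 1 (cold cache): local + root + TLD + auth = 8 + 60 + 20 + 20 = 108 ms
Lookups 2..4 (TLD NS cached -> skip root; new domain -> still ask TLD and auth): local + TLD + auth = 8 + 20 + 20 = 48 ms each
Remaining 3 lookups: 3 * 48 = 144 ms
Total = 108 + 144 = 252 ms

252


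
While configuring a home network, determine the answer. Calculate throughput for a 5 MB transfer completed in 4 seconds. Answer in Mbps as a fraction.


Given: file = 5 MB, time = 4 s
File in Mb = 5 * 8 = 40 Mb
Throughput = 40 / 4 Mbps
Throughput = 10 Mbps

10


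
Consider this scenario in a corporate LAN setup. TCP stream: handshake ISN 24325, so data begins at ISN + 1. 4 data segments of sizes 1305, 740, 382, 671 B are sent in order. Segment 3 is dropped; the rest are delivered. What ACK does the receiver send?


SYN uses sequence number 24325; first data byte = ISN + 1 = 24326.
Segment 1: SEQ = 24326, len = 1305 B, covers [24326, 25630]
Segment 2: SEQ = 25631, len = 740 B, covers [25631, 26370]
Segment 3: SEQ = 26371, len = 382 B, covers [26371, 26752] [LOST]
Segment 4: SEQ = 26753, len = 671 B, covers [26753, 27423]
In-order data received: bytes [24326, 26370] (segments 1..2).
Segment 3 missing -> gap begins at byte 26371; later segments buffered out of order.
Cumulative ACK = next expected in-order byte = 24326 + 1305 + 740 = 26371

26371


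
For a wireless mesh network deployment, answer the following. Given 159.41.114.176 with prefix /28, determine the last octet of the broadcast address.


Given: IP = 159.41.114.176, prefix = /28
Host bits = 32 - 28 = 4
Network last octet = 176 AND mask = 176
Host part size = 2^4 - 1 = 15
Broadcast last octet = 176 OR 15 = 191

191


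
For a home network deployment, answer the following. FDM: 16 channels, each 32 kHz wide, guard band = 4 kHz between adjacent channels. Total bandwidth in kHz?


Given: 16 channels, 32 kHz each, guard = 4 kHz
Channel bandwidth = 16 * 32 = 512 kHz
Guard bands = 15 gaps * 4 kHz = 60 kHz
Total = 512 + 60 = 572 kHz

572


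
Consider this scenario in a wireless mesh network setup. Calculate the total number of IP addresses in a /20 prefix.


Given: CIDR prefix /20
Host bits = 32 - 20 = 12
Total addresses = 2^12 = 4096

4096


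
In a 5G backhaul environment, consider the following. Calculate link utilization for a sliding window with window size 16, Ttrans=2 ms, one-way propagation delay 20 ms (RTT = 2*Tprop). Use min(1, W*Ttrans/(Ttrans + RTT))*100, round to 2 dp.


Given: W = 16, Ttrans = 2 ms, RTT = 40 ms (= 2 * Tprop, Tprop = 20 ms)
Cycle time = Ttrans + RTT = 2 + 40 = 42 ms (first packet sent until its ACK returns)
W * Ttrans = 16 * 2 = 32 ms of sending per cycle
W * Ttrans / (Ttrans + RTT) = 32 / 42 = 0.761905
U = min(1, 0.761905) = 0.761905
U% = 76.19%

76.19


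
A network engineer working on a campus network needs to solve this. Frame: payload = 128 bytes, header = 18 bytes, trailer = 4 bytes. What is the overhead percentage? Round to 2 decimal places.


Given: payload = 128 B, header = 18 B, trailer = 4 B
Overhead bytes = header + trailer = 18 + 4 = 22
Total frame = payload + overhead = 128 + 22 = 150
Overhead % = 22 / 150 * 100 = 14.6667% -> 14.67% (2 dp)

14.67


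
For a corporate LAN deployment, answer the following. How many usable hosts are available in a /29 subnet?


Given: subnet mask /29
Host bits = 32 - 29 = 3
Total addresses = 2^3 = 8
Usable hosts = 8 - 2 (network + broadcast) = 6

6


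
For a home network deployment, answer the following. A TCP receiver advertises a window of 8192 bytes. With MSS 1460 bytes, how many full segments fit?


Given: RWND = 8192 bytes, MSS = 1460 bytes
Full segments = floor(RWND / MSS)
Full segments = floor(8192 / 1460)
Full segments = floor(5.611) = 5

5


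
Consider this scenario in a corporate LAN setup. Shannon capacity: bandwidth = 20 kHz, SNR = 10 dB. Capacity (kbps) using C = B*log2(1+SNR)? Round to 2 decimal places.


Given: B = 20 kHz, SNR = 10 dB
SNR linear = 10^(10/10) = 10
1 + SNR = 11
log2(11) = 3.4594316186
C = 20 * 1000 * 3.4594316186 = 69188.6324 bps
C = 69.188632 kbps -> 69.19 kbps (2 dp)

69.19


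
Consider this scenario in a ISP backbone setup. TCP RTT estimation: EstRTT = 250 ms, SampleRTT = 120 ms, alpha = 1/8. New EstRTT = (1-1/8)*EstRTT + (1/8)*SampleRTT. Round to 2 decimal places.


Given: EstRTT = 250 ms, SampleRTT = 120 ms, alpha = 1/8
New EstRTT = (1 - alpha) * EstRTT + alpha * SampleRTT
(7/8) * 250 = 218.75
(1/8) * 120 = 15
New EstRTT = 218.75 + 15 = 233.75 ms -> 233.75 ms (2 dp)

233.75


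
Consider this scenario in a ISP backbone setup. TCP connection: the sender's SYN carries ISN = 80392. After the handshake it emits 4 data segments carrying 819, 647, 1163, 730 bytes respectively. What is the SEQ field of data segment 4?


The SYN occupies sequence number ISN = 80392, so the first data byte is ISN + 1 = 80393.
SEQ of data segment i = (ISN + 1) + sum of payload sizes of segments 1..i-1.
Segment 1: SEQ = 80393, payload = 819 bytes
Segment 2: SEQ = 81212, payload = 647 bytes
Segment 3: SEQ = 81859, payload = 1163 bytes
Segment 4: SEQ = 83022, payload = 730 bytes
SEQ of segment 4 = 80393 + 819 + 647 + 1163 = 83022

83022


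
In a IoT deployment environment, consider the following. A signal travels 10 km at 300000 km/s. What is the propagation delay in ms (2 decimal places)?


Given: distance = 10 km, speed = 300000 km/s
Delay = distance / speed = 10 / 300000 seconds
Delay in ms = 10 * 1000 / 300000
Delay = 0.0333 ms
Rounded to 2 dp = 0.03 ms

0.03


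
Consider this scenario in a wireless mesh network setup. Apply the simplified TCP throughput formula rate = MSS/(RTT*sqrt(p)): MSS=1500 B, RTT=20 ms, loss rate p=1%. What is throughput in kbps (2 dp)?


Given: MSS = 1500 bytes, RTT = 20 ms, loss = 1%
RTT in seconds = 20 / 1000 = 0.02
Loss rate = 1% = 0.01
sqrt(loss) = sqrt(0.01) = 0.1
Throughput (bytes/s) = 1500 / (0.02 * 0.1) = 750000.0000
Throughput (kbps) = 750000.0000 * 8 / 1000 = 6000.000000 -> 6000.00 kbps (2 dp)

6000.00


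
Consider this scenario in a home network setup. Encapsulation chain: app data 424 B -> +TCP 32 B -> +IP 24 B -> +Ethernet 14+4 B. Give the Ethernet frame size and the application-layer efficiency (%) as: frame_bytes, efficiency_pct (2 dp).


TCP segment = 424 + 32 = 456 B
IP packet = 456 + 24 = 480 B
Ethernet frame = 480 + 14 + 4 = 498 B
Efficiency = app / frame = 424 / 498 = 0.851406 = 85.1406% -> 85.14% (2 dp)

498, 85.14


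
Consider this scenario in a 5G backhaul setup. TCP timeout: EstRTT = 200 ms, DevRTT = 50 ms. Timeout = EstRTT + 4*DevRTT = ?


Given: EstRTT = 200 ms, DevRTT = 50 ms
Timeout = EstRTT + 4 * DevRTT
4 * DevRTT = 4 * 50 = 200
Timeout = 200 + 200 = 400 ms

400


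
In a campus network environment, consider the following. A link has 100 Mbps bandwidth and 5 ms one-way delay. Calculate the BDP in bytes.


Given: bandwidth = 100 Mbps, delay = 5 ms
BDP in bits = 100 * 10^6 * 5 / 1000
BDP in bits = 500000
BDP in bytes = 500000 / 8 = 62500

62500


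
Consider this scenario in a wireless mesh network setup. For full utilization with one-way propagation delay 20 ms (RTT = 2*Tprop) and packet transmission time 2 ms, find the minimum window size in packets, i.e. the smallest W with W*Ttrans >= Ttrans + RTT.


Given: Ttrans = 2 ms, RTT = 40 ms (= 2 * Tprop, Tprop = 20 ms)
Time until first ACK returns = Ttrans + RTT = 2 + 40 = 42 ms
Need W * Ttrans >= Ttrans + RTT  ->  W >= (Ttrans + RTT) / Ttrans
(Ttrans + RTT) / Ttrans = 42 / 2 = 21
W_min = ceil(21) = 21

21


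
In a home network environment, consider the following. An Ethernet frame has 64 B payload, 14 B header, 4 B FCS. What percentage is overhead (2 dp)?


Given: payload = 64 B, header = 14 B, trailer = 4 B
Overhead bytes = header + trailer = 14 + 4 = 18
Total frame = payload + overhead = 64 + 18 = 82
Overhead % = 18 / 82 * 100 = 21.9512% -> 21.95% (2 dp)

21.95


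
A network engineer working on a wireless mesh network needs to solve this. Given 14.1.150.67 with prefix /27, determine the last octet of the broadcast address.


Given: IP = 14.1.150.67, prefix = /27
Host bits = 32 - 27 = 5
Network last octet = 67 AND mask = 64
Host part size = 2^5 - 1 = 31
Broadcast last octet = 64 OR 31 = 95

95


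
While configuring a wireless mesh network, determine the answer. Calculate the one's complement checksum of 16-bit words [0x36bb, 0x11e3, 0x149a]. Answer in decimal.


Given words: [0x36bb, 0x11e3, 0x149a]
Step 1: Sum all words
Raw sum = 14011 + 4579 + 5274 = 23864
One's complement = ~23864 & 0xFFFF = 41671

41671


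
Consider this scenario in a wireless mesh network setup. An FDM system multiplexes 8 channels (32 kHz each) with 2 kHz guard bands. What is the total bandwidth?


Given: 8 channels, 32 kHz each, guard = 2 kHz
Channel bandwidth = 8 * 32 = 256 kHz
Guard bands = 7 gaps * 2 kHz = 14 kHz
Total = 256 + 14 = 270 kHz

270


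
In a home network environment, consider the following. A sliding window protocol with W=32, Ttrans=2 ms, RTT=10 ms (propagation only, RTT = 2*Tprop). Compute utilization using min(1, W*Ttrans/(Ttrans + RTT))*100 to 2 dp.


Given: W = 32, Ttrans = 2 ms, RTT = 10 ms (= 2 * Tprop, Tprop = 5 ms)
Cycle time = Ttrans + RTT = 2 + 10 = 12 ms (first packet sent until its ACK returns)
W * Ttrans = 32 * 2 = 64 ms of sending per cycle
W * Ttrans / (Ttrans + RTT) = 64 / 12 = 5.333333
U = min(1, 5.333333) = 1.000000
U% = 100.00%

100.00


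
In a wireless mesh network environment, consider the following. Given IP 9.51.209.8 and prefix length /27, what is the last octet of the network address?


Given: IP = 9.51.209.8, prefix = /27
Subnet mask = 255.255.255.224
Last octet of IP: 8
Last octet of mask: 224
Network last octet = 8 AND 224 = 0

0


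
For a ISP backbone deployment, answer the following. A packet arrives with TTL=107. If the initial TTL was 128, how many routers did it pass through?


Given: initial TTL = 128, received TTL = 107
Hops = initial TTL - received TTL
Hops = 128 - 107 = 21

21


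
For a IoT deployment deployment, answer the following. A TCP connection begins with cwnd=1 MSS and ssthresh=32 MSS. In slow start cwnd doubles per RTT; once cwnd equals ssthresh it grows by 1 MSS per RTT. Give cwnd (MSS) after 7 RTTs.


RTT 0: cwnd = 1 MSS (initial)
RTT 1: cwnd = 2 MSS (slow start, doubled)
RTT 2: cwnd = 4 MSS (slow start, doubled)
RTT 3: cwnd = 8 MSS (slow start, doubled)
RTT 4: cwnd = 16 MSS (slow start, doubled)
RTT 5: cwnd = 32 MSS (slow start, doubled)
RTT 6: cwnd = 33 MSS (congestion avoidance, +1)
RTT 7: cwnd = 34 MSS (congestion avoidance, +1)

34


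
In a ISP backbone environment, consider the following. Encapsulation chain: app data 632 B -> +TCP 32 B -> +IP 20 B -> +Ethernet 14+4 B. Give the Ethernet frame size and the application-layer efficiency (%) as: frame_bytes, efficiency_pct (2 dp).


TCP segment = 632 + 32 = 664 B
IP packet = 664 + 20 = 684 B
Ethernet frame = 684 + 14 + 4 = 702 B
Efficiency = app / frame = 632 / 702 = 0.900285 = 90.0285% -> 90.03% (2 dp)

702, 90.03


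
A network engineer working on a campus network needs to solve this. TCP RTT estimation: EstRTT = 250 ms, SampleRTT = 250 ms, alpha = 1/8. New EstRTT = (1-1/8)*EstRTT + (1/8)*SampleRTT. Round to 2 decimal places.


Given: EstRTT = 250 ms, SampleRTT = 250 ms, alpha = 1/8
New EstRTT = (1 - alpha) * EstRTT + alpha * SampleRTT
(7/8) * 250 = 218.75
(1/8) * 250 = 31.25
New EstRTT = 218.75 + 31.25 = 250 ms -> 250.00 ms (2 dp)

250.00


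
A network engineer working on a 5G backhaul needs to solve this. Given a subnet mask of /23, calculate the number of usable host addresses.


Given: subnet mask /23
Host bits = 32 - 23 = 9
Total addresses = 2^9 = 512
Usable hosts = 512 - 2 (network + broadcast) = 510

510


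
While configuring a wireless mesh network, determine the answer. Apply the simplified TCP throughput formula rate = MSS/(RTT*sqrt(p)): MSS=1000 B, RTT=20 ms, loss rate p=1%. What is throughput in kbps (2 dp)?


Given: MSS = 1000 bytes, RTT = 20 ms, loss = 1%
RTT in seconds = 20 / 1000 = 0.02
Loss rate = 1% = 0.01
sqrt(loss) = sqrt(0.01) = 0.1
Throughput (bytes/s) = 1000 / (0.02 * 0.1) = 500000.0000
Throughput (kbps) = 500000.0000 * 8 / 1000 = 4000.000000 -> 4000.00 kbps (2 dp)

4000.00


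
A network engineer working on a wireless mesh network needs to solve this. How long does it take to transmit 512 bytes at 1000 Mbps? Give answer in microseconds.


Given: packet = 512 bytes, bandwidth = 1000 Mbps
Packet in bits = 512 * 8 = 4096 bits
Bandwidth = 1000 * 10^6 = 1000000000 bps
Time = 4096 / 1000000000 seconds
Time in us = 4096 * 10^6 / 1000000000 = 4.096

4.096


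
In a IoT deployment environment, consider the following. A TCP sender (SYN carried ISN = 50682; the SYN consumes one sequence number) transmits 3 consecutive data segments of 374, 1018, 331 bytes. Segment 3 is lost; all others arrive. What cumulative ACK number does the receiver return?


SYN uses sequence number 50682; first data byte = ISN + 1 = 50683.
Segment 1: SEQ = 50683, len = 374 B, covers [50683, 51056]
Segment 2: SEQ = 51057, len = 1018 B, covers [51057, 52074]
Segment 3: SEQ = 52075, len = 331 B, covers [52075, 52405] [LOST]
In-order data received: bytes [50683, 52074] (segments 1..2).
Segment 3 missing -> gap begins at byte 52075.
Cumulative ACK = next expected in-order byte = 50683 + 374 + 1018 = 52075

52075


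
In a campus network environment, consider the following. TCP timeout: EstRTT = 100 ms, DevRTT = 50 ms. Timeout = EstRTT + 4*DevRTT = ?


Given: EstRTT = 100 ms, DevRTT = 50 ms
Timeout = EstRTT + 4 * DevRTT
4 * DevRTT = 4 * 50 = 200
Timeout = 100 + 200 = 300 ms

300


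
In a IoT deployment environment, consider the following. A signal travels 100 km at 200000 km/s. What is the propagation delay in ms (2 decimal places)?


Given: distance = 100 km, speed = 200000 km/s
Delay = distance / speed = 100 / 200000 seconds
Delay in ms = 100 * 1000 / 200000
Delay = 0.5000 ms
Rounded to 2 dp = 0.50 ms

0.50


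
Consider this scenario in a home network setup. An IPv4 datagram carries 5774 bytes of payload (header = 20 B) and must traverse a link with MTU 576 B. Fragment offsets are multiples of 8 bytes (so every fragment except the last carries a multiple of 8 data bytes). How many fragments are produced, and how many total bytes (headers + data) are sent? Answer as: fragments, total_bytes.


Max data per non-final fragment = floor((MTU - header)/8)*8 = floor((576 - 20)/8)*8 = floor(556/8)*8 = 552 B
Final fragment needs no 8-byte alignment: it can carry up to MTU - header = 556 B
Non-final fragments needed = ceil((payload - 556) / 552) = ceil(5218/552) = ceil(9.4529) = 10
Number of fragments = 10 + 1 = 11
Fragment sizes (data): 10 * 552 B + 254 B (last, 254 <= 556 OK)
Total bytes sent = payload + n_frags * header = 5774 + 11*20 = 5774 + 220 = 5994 B

11, 5994


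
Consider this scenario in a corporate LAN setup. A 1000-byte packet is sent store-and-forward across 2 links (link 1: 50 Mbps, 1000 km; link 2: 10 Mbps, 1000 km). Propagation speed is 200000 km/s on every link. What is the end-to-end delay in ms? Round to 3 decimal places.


Packet = 1000 bytes = 8000 bits. Store-and-forward: sum (t_trans + t_prop) per link.
Link 1: t_trans = 8000/(50*10^6) s = 0.1600 ms; t_prop = 1000/200000 s = 5.0000 ms; subtotal = 5.1600 ms
Link 2: t_trans = 8000/(10*10^6) s = 0.8000 ms; t_prop = 1000/200000 s = 5.0000 ms; subtotal = 5.8000 ms
End-to-end = 5.1600 + 5.8000 = 10.9600 ms -> 10.960 ms (3 dp)

10.960


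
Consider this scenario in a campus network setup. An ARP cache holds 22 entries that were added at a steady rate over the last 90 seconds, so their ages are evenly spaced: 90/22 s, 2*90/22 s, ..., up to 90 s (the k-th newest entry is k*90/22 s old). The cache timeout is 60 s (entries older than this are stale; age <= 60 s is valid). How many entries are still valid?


Ages are k * 90/22 s for k = 1..22 (spacing = 4.0909 s).
Entry k is valid iff k * 90/22 <= 60 iff k <= 22 * 60 / 90 = 14.6667
n_valid = floor(14.6667) = 14
(n_stale = 22 - 14 = 8)

14


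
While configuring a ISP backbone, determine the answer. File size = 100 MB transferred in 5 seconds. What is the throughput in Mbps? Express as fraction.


Given: file = 100 MB, time = 5 s
File in Mb = 100 * 8 = 800 Mb
Throughput = 800 / 5 Mbps
Throughput = 160 Mbps

160


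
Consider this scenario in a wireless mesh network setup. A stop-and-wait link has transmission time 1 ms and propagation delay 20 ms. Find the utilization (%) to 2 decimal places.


Given: Ttrans = 1 ms, Tprop = 20 ms
RTT = 2 * Tprop = 2 * 20 = 40 ms
U = Ttrans / (Ttrans + RTT)
U = 1 / (1 + 40)
U = 1 / 41 = 0.02439
U% = 2.44%

2.44


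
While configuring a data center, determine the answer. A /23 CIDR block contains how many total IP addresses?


Given: CIDR prefix /23
Host bits = 32 - 23 = 9
Total addresses = 2^9 = 512

512


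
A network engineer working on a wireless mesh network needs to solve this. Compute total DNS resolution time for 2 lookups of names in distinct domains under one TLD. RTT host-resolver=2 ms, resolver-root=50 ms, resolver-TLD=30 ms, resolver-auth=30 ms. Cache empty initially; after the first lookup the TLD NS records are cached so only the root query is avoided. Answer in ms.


Lookup 1 (cold cache): local + root + TLD + auth = 2 + 50 + 30 + 30 = 112 ms
Lookups 2..2 (TLD NS cached -> skip root; new domain -> still ask TLD and auth): local + TLD + auth = 2 + 30 + 30 = 62 ms each
Remaining 1 lookups: 1 * 62 = 62 ms
Total = 112 + 62 = 174 ms

174


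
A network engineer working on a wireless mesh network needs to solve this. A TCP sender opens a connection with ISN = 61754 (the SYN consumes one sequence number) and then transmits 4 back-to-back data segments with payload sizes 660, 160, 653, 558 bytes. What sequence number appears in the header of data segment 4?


The SYN occupies sequence number ISN = 61754, so the first data byte is ISN + 1 = 61755.
SEQ of data segment i = (ISN + 1) + sum of payload sizes of segments 1..i-1.
Segment 1: SEQ = 61755, payload = 660 bytes
Segment 2: SEQ = 62415, payload = 160 bytes
Segment 3: SEQ = 62575, payload = 653 bytes
Segment 4: SEQ = 63228, payload = 558 bytes
SEQ of segment 4 = 61755 + 660 + 160 + 653 = 63228

63228


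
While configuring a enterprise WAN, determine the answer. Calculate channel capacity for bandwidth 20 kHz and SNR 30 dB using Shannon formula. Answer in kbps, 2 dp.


Given: B = 20 kHz, SNR = 30 dB
SNR linear = 10^(30/10) = 1000
1 + SNR = 1001
log2(1001) = 9.9672262588
C = 20 * 1000 * 9.9672262588 = 199344.5252 bps
C = 199.344525 kbps -> 199.34 kbps (2 dp)

199.34


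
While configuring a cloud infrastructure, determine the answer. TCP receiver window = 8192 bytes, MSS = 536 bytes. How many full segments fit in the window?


Given: RWND = 8192 bytes, MSS = 536 bytes
Full segments = floor(RWND / MSS)
Full segments = floor(8192 / 536)
Full segments = floor(15.2836) = 15

15


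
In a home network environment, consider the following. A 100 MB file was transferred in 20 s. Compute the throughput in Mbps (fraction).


Given: file = 100 MB, time = 20 s
File in Mb = 100 * 8 = 800 Mb
Throughput = 800 / 20 Mbps
Throughput = 40 Mbps

40


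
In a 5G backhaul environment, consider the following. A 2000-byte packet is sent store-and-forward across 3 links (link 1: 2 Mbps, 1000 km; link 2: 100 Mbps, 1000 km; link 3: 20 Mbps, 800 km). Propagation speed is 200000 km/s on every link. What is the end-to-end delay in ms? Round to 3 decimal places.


Packet = 2000 bytes = 16000 bits. Store-and-forward: sum (t_trans + t_prop) per link.
Link 1: t_trans = 16000/(2*10^6) s = 8.0000 ms; t_prop = 1000/200000 s = 5.0000 ms; subtotal = 13.0000 ms
Link 2: t_trans = 16000/(100*10^6) s = 0.1600 ms; t_prop = 1000/200000 s = 5.0000 ms; subtotal = 5.1600 ms
Link 3: t_trans = 16000/(20*10^6) s = 0.8000 ms; t_prop = 800/200000 s = 4.0000 ms; subtotal = 4.8000 ms
End-to-end = 13.0000 + 5.1600 + 4.8000 = 22.9600 ms -> 22.960 ms (3 dp)

22.960


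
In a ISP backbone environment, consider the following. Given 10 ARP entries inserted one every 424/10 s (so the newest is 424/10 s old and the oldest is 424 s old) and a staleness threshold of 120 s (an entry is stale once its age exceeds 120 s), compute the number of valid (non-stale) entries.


Ages are k * 424/10 s for k = 1..10 (spacing = 42.4000 s).
Entry k is valid iff k * 424/10 <= 120 iff k <= 10 * 120 / 424 = 2.8302
n_valid = floor(2.8302) = 2
(n_stale = 10 - 2 = 8)

2


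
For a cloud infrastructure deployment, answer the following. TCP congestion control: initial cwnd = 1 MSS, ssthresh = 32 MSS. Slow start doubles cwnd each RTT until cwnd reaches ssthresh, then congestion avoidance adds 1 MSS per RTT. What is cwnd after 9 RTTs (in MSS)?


RTT 0: cwnd = 1 MSS (initial)
RTT 1: cwnd = 2 MSS (slow start, doubled)
RTT 2: cwnd = 4 MSS (slow start, doubled)
RTT 3: cwnd = 8 MSS (slow start, doubled)
RTT 4: cwnd = 16 MSS (slow start, doubled)
RTT 5: cwnd = 32 MSS (slow start, doubled)
RTT 6: cwnd = 33 MSS (congestion avoidance, +1)
RTT 7: cwnd = 34 MSS (congestion avoidance, +1)
RTT 8: cwnd = 35 MSS (congestion avoidance, +1)
RTT 9: cwnd = 36 MSS (congestion avoidance, +1)

36


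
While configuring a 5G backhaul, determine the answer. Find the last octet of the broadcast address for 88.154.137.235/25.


Given: IP = 88.154.137.235, prefix = /25
Host bits = 32 - 25 = 7
Network last octet = 235 AND mask = 128
Host part size = 2^7 - 1 = 127
Broadcast last octet = 128 OR 127 = 255

255


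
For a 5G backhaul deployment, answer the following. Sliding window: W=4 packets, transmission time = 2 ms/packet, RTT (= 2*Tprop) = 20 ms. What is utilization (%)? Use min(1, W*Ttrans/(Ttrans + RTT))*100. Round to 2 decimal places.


Given: W = 4, Ttrans = 2 ms, RTT = 20 ms (= 2 * Tprop, Tprop = 10 ms)
Cycle time = Ttrans + RTT = 2 + 20 = 22 ms (first packet sent until its ACK returns)
W * Ttrans = 4 * 2 = 8 ms of sending per cycle
W * Ttrans / (Ttrans + RTT) = 8 / 22 = 0.363636
U = min(1, 0.363636) = 0.363636
U% = 36.36%

36.36


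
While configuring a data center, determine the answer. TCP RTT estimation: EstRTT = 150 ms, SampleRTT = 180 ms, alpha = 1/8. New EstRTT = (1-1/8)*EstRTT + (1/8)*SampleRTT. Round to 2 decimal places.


Given: EstRTT = 150 ms, SampleRTT = 180 ms, alpha = 1/8
New EstRTT = (1 - alpha) * EstRTT + alpha * SampleRTT
(7/8) * 150 = 131.25
(1/8) * 180 = 22.5
New EstRTT = 131.25 + 22.5 = 153.75 ms -> 153.75 ms (2 dp)

153.75


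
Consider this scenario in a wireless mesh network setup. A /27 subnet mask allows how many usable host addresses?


Given: subnet mask /27
Host bits = 32 - 27 = 5
Total addresses = 2^5 = 32
Usable hosts = 32 - 2 (network + broadcast) = 30

30


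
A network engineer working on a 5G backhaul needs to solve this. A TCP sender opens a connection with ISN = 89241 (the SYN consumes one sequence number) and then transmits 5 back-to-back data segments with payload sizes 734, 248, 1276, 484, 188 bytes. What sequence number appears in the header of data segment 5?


The SYN occupies sequence number ISN = 89241, so the first data byte is ISN + 1 = 89242.
SEQ of data segment i = (ISN + 1) + sum of payload sizes of segments 1..i-1.
Segment 1: SEQ = 89242, payload = 734 bytes
Segment 2: SEQ = 89976, payload = 248 bytes
Segment 3: SEQ = 90224, payload = 1276 bytes
Segment 4: SEQ = 91500, payload = 484 bytes
Segment 5: SEQ = 91984, payload = 188 bytes
SEQ of segment 5 = 89242 + 734 + 248 + 1276 + 484 = 91984

91984


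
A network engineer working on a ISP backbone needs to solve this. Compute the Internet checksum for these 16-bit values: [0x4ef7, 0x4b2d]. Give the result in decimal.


Given words: [0x4ef7, 0x4b2d]
Step 1: Sum all words
Raw sum = 20215 + 19245 = 39460
One's complement = ~39460 & 0xFFFF = 26075

26075


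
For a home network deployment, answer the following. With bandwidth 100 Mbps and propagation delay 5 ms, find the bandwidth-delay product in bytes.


Given: bandwidth = 100 Mbps, delay = 5 ms
BDP in bits = 100 * 10^6 * 5 / 1000
BDP in bits = 500000
BDP in bytes = 500000 / 8 = 62500

62500


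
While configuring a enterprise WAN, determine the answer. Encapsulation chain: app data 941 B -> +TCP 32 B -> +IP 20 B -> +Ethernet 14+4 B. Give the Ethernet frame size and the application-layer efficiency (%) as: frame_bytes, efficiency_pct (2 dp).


TCP segment = 941 + 32 = 973 B
IP packet = 973 + 20 = 993 B
Ethernet frame = 993 + 14 + 4 = 1011 B
Efficiency = app / frame = 941 / 1011 = 0.930762 = 93.0762% -> 93.08% (2 dp)

1011, 93.08


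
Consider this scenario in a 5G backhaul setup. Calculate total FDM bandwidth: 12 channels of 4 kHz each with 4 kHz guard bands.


Given: 12 channels, 4 kHz each, guard = 4 kHz
Channel bandwidth = 12 * 4 = 48 kHz
Guard bands = 11 gaps * 4 kHz = 44 kHz
Total = 48 + 44 = 92 kHz

92


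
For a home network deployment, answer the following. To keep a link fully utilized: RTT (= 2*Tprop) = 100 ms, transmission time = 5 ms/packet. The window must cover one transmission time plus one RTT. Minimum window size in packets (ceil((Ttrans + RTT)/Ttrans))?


Given: Ttrans = 5 ms, RTT = 100 ms (= 2 * Tprop, Tprop = 50 ms)
Time until first ACK returns = Ttrans + RTT = 5 + 100 = 105 ms
Need W * Ttrans >= Ttrans + RTT  ->  W >= (Ttrans + RTT) / Ttrans
(Ttrans + RTT) / Ttrans = 105 / 5 = 21
W_min = ceil(21) = 21

21


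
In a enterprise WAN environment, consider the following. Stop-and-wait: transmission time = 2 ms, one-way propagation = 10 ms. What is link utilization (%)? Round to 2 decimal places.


Given: Ttrans = 2 ms, Tprop = 10 ms
RTT = 2 * Tprop = 2 * 10 = 20 ms
U = Ttrans / (Ttrans + RTT)
U = 2 / (2 + 20)
U = 2 / 22 = 0.090909
U% = 9.09%

9.09


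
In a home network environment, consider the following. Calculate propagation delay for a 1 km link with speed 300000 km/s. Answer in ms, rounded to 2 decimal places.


Given: distance = 1 km, speed = 300000 km/s
Delay = distance / speed = 1 / 300000 seconds
Delay in ms = 1 * 1000 / 300000
Delay = 0.0033 ms
Rounded to 2 dp = 0.00 ms

0.00


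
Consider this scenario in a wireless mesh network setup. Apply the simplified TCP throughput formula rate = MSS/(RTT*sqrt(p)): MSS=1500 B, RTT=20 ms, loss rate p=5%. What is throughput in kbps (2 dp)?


Given: MSS = 1500 bytes, RTT = 20 ms, loss = 5%
RTT in seconds = 20 / 1000 = 0.02
Loss rate = 5% = 0.05
sqrt(loss) = sqrt(0.05) = 0.223606797750
Throughput (bytes/s) = 1500 / (0.02 * 0.223606797750) = 335410.1966
Throughput (kbps) = 335410.1966 * 8 / 1000 = 2683.281573 -> 2683.28 kbps (2 dp)

2683.28


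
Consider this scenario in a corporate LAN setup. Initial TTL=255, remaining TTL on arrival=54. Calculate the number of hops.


Given: initial TTL = 255, received TTL = 54
Hops = initial TTL - received TTL
Hops = 255 - 54 = 201

201


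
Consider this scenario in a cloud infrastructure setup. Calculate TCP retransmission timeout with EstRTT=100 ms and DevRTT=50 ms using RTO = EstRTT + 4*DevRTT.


Given: EstRTT = 100 ms, DevRTT = 50 ms
Timeout = EstRTT + 4 * DevRTT
4 * DevRTT = 4 * 50 = 200
Timeout = 100 + 200 = 300 ms

300


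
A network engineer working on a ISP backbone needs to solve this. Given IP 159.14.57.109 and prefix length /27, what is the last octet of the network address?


Given: IP = 159.14.57.109, prefix = /27
Subnet mask = 255.255.255.224
Last octet of IP: 109
Last octet of mask: 224
Network last octet = 109 AND 224 = 96

96


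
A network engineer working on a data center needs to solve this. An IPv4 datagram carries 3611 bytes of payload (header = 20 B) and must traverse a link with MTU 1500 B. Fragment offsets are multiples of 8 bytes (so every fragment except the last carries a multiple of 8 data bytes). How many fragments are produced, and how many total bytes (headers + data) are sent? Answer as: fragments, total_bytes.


Max data per non-final fragment = floor((MTU - header)/8)*8 = floor((1500 - 20)/8)*8 = floor(1480/8)*8 = 1480 B
Final fragment needs no 8-byte alignment: it can carry up to MTU - header = 1480 B
Non-final fragments needed = ceil((payload - 1480) / 1480) = ceil(2131/1480) = ceil(1.4399) = 2
Number of fragments = 2 + 1 = 3
Fragment sizes (data): 2 * 1480 B + 651 B (last, 651 <= 1480 OK)
Total bytes sent = payload + n_frags * header = 3611 + 3*20 = 3611 + 60 = 3671 B

3, 3671


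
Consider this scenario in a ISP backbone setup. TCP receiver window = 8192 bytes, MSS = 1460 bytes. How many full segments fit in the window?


Given: RWND = 8192 bytes, MSS = 1460 bytes
Full segments = floor(RWND / MSS)
Full segments = floor(8192 / 1460)
Full segments = floor(5.611) = 5

5


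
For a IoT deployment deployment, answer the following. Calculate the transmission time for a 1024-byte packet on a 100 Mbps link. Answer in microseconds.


Given: packet = 1024 bytes, bandwidth = 100 Mbps
Packet in bits = 1024 * 8 = 8192 bits
Bandwidth = 100 * 10^6 = 100000000 bps
Time = 8192 / 100000000 seconds
Time in us = 8192 * 10^6 / 100000000 = 81.92

81.92


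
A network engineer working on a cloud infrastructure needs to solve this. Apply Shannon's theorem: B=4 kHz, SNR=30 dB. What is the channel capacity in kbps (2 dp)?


Given: B = 4 kHz, SNR = 30 dB
SNR linear = 10^(30/10) = 1000
1 + SNR = 1001
log2(1001) = 9.9672262588
C = 4 * 1000 * 9.9672262588 = 39868.9050 bps
C = 39.868905 kbps -> 39.87 kbps (2 dp)

39.87


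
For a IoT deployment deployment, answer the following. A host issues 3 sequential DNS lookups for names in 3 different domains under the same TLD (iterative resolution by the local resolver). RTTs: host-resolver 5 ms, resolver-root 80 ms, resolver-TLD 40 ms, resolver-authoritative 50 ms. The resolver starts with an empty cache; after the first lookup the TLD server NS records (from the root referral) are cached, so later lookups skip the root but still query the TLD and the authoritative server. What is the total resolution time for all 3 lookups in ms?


Lookup 1 (cold cache): local + root + TLD + auth = 5 + 80 + 40 + 50 = 175 ms
Lookups 2..3 (TLD NS cached -> skip root; new domain -> still ask TLD and auth): local + TLD + auth = 5 + 40 + 50 = 95 ms each
Remaining 2 lookups: 2 * 95 = 190 ms
Total = 175 + 190 = 365 ms

365


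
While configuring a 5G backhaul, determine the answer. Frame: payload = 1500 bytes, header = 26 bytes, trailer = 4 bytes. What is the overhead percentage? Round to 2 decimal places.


Given: payload = 1500 B, header = 26 B, trailer = 4 B
Overhead bytes = header + trailer = 26 + 4 = 30
Total frame = payload + overhead = 1500 + 30 = 1530
Overhead % = 30 / 1530 * 100 = 1.9608% -> 1.96% (2 dp)

1.96


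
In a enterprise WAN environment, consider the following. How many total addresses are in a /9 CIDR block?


Given: CIDR prefix /9
Host bits = 32 - 9 = 23
Total addresses = 2^23 = 8388608

8388608


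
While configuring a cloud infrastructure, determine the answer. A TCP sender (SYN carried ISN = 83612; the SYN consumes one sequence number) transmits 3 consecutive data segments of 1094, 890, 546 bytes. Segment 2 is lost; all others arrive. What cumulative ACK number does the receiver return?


SYN uses sequence number 83612; first data byte = ISN + 1 = 83613.
Segment 1: SEQ = 83613, len = 1094 B, covers [83613, 84706]
Segment 2: SEQ = 84707, len = 890 B, covers [84707, 85596] [LOST]
Segment 3: SEQ = 85597, len = 546 B, covers [85597, 86142]
In-order data received: bytes [83613, 84706] (segments 1..1).
Segment 2 missing -> gap begins at byte 84707; later segments buffered out of order.
Cumulative ACK = next expected in-order byte = 83613 + 1094 = 84707

84707


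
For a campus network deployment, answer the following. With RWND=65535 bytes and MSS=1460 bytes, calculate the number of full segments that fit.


Given: RWND = 65535 bytes, MSS = 1460 bytes
Full segments = floor(RWND / MSS)
Full segments = floor(65535 / 1460)
Full segments = floor(44.887) = 44

44


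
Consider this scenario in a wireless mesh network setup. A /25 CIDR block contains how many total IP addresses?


Given: CIDR prefix /25
Host bits = 32 - 25 = 7
Total addresses = 2^7 = 128

128


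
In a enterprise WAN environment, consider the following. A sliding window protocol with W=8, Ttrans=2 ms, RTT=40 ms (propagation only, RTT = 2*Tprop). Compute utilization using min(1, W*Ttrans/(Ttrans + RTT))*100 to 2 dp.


Given: W = 8, Ttrans = 2 ms, RTT = 40 ms (= 2 * Tprop, Tprop = 20 ms)
Cycle time = Ttrans + RTT = 2 + 40 = 42 ms (first packet sent until its ACK returns)
W * Ttrans = 8 * 2 = 16 ms of sending per cycle
W * Ttrans / (Ttrans + RTT) = 16 / 42 = 0.380952
U = min(1, 0.380952) = 0.380952
U% = 38.10%

38.10


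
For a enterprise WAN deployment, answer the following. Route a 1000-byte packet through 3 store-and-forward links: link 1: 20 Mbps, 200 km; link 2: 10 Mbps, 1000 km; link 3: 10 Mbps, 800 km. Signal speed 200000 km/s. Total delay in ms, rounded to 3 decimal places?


Packet = 1000 bytes = 8000 bits. Store-and-forward: sum (t_trans + t_prop) per link.
Link 1: t_trans = 8000/(20*10^6) s = 0.4000 ms; t_prop = 200/200000 s = 1.0000 ms; subtotal = 1.4000 ms
Link 2: t_trans = 8000/(10*10^6) s = 0.8000 ms; t_prop = 1000/200000 s = 5.0000 ms; subtotal = 5.8000 ms
Link 3: t_trans = 8000/(10*10^6) s = 0.8000 ms; t_prop = 800/200000 s = 4.0000 ms; subtotal = 4.8000 ms
End-to-end = 1.4000 + 5.8000 + 4.8000 = 12.0000 ms -> 12.000 ms (3 dp)

12.000


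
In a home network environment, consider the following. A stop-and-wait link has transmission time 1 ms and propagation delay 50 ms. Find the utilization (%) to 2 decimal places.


Given: Ttrans = 1 ms, Tprop = 50 ms
RTT = 2 * Tprop = 2 * 50 = 100 ms
U = Ttrans / (Ttrans + RTT)
U = 1 / (1 + 100)
U = 1 / 101 = 0.009901
U% = 0.99%

0.99


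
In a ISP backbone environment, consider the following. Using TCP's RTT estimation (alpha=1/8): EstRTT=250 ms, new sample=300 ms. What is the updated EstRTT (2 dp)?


Given: EstRTT = 250 ms, SampleRTT = 300 ms, alpha = 1/8
New EstRTT = (1 - alpha) * EstRTT + alpha * SampleRTT
(7/8) * 250 = 218.75
(1/8) * 300 = 37.5
New EstRTT = 218.75 + 37.5 = 256.25 ms -> 256.25 ms (2 dp)

256.25


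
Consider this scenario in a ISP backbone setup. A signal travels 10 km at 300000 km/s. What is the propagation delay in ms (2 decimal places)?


Given: distance = 10 km, speed = 300000 km/s
Delay = distance / speed = 10 / 300000 seconds
Delay in ms = 10 * 1000 / 300000
Delay = 0.0333 ms
Rounded to 2 dp = 0.03 ms

0.03


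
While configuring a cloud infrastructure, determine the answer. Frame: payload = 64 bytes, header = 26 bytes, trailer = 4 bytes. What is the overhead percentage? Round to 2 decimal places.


Given: payload = 64 B, header = 26 B, trailer = 4 B
Overhead bytes = header + trailer = 26 + 4 = 30
Total frame = payload + overhead = 64 + 30 = 94
Overhead % = 30 / 94 * 100 = 31.9149% -> 31.91% (2 dp)

31.91


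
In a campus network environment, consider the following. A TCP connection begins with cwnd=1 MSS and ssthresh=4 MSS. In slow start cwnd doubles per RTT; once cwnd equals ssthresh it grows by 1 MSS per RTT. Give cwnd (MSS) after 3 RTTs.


RTT 0: cwnd = 1 MSS (initial)
RTT 1: cwnd = 2 MSS (slow start, doubled)
RTT 2: cwnd = 4 MSS (slow start, doubled)
RTT 3: cwnd = 5 MSS (congestion avoidance, +1)

5


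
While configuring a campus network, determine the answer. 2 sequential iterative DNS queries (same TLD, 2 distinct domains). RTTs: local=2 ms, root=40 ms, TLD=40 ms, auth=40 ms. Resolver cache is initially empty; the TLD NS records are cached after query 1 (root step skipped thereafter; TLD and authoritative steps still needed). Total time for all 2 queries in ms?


Lookup 1 (cold cache): local + root + TLD + auth = 2 + 40 + 40 + 40 = 122 ms
Lookups 2..2 (TLD NS cached -> skip root; new domain -> still ask TLD and auth): local + TLD + auth = 2 + 40 + 40 = 82 ms each
Remaining 1 lookups: 1 * 82 = 82 ms
Total = 122 + 82 = 204 ms

204


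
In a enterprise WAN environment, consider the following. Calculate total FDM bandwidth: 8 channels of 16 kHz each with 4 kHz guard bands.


Given: 8 channels, 16 kHz each, guard = 4 kHz
Channel bandwidth = 8 * 16 = 128 kHz
Guard bands = 7 gaps * 4 kHz = 28 kHz
Total = 128 + 28 = 156 kHz

156


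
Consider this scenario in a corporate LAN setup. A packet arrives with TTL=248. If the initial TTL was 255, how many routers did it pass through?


Given: initial TTL = 255, received TTL = 248
Hops = initial TTL - received TTL
Hops = 255 - 248 = 7

7
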